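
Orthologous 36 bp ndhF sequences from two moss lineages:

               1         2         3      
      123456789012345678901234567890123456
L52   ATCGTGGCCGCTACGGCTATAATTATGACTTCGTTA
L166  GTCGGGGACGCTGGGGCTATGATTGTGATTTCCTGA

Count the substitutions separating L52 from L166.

Mismatches occur at site 1 (A/G), site 5 (T/G), site 8 (C/A), site 13 (A/G), site 14 (C/G), site 21 (A/G), site 25 (A/G), site 29 (C/T), site 33 (G/C), site 35 (T/G).
That gives 10 mismatches out of 36 aligned sites, so the Hamming distance is 10.

10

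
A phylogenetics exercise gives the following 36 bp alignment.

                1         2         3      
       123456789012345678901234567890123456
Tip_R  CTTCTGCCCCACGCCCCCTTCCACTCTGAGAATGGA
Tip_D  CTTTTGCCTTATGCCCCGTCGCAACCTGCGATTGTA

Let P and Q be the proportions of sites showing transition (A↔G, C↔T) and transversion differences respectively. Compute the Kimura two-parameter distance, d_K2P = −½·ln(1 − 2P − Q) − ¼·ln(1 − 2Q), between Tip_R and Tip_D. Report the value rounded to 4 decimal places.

0.4479

Mismatches occur at site 4 (C/T, transition), site 9 (C/T, transition), site 10 (C/T, transition), site 12 (C/T, transition), site 18 (C/G, transversion), site 20 (T/C, transition), site 21 (C/G, transversion), site 24 (C/A, transversion), site 25 (T/C, transition), site 29 (A/C, transversion), site 32 (A/T, transversion), site 35 (G/T, transversion).
Of the 12 differences, 6 transitions and 6 transversions over 36 sites: P = 6/36 = 0.166667, Q = 6/36 = 0.166667.
d = −0.5·ln(0.499999) − 0.25·ln(0.666666) = −0.5·(-0.693149) − 0.25·(-0.405466) = 0.4479.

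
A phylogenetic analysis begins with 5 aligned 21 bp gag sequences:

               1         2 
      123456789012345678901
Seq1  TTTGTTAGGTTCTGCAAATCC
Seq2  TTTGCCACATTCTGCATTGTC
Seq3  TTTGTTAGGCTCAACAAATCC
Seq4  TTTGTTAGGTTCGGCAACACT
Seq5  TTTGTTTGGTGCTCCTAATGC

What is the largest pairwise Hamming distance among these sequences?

12

Pairwise Hamming distances:
  Seq1 vs Seq2: 8
  Seq1 vs Seq3: 3
  Seq1 vs Seq4: 4
  Seq1 vs Seq5: 5
  Seq2 vs Seq3: 11
  Seq2 vs Seq4: 10
  Seq2 vs Seq5: 12
  Seq3 vs Seq4: 6
  Seq3 vs Seq5: 7
  Seq4 vs Seq5: 9
The largest is 12, between Seq2 and Seq5.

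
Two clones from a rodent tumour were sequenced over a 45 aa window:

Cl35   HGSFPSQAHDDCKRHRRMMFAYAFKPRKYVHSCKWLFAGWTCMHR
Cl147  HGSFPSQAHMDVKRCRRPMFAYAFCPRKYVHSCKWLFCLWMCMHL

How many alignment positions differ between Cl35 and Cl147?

9

Differing sites — 10:D/M; 12:C/V; 15:H/C; 18:M/P; 25:K/C; 38:A/C; 39:G/L; 41:T/M; 45:R/L.
That gives 9 mismatches out of 45 aligned sites, so the Hamming distance is 9.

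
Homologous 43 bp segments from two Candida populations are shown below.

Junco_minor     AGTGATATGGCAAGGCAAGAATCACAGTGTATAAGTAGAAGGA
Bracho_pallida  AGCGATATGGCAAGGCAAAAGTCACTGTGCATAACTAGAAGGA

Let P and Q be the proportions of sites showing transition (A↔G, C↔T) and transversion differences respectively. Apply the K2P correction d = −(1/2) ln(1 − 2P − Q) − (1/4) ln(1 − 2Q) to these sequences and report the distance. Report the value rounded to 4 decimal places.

Differing sites — 3:T/C (Ti); 19:G/A (Ti); 21:A/G (Ti); 26:A/T (Tv); 30:T/C (Ti); 35:G/C (Tv).
Of the 6 differences, 4 transitions and 2 transversions over 43 sites: P = 4/43 = 0.093023, Q = 2/43 = 0.046512.
d = −0.5·ln(0.767442) − 0.25·ln(0.906976) = −0.5·(-0.264692) − 0.25·(-0.097639) = 0.1568.

0.1568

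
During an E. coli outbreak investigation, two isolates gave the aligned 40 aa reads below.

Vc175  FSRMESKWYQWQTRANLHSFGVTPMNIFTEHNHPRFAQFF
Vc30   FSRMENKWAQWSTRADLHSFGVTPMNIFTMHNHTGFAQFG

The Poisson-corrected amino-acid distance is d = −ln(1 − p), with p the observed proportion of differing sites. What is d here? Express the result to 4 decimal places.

0.2231

The sequences differ at positions 6 (S/N), 9 (Y/A), 12 (Q/S), 16 (N/D), 30 (E/M), 34 (P/T), 35 (R/G), 40 (F/G).
p = 8/40 = 0.200000.
d = −ln(1 − 0.200000) = −ln(0.800000) = 0.2231.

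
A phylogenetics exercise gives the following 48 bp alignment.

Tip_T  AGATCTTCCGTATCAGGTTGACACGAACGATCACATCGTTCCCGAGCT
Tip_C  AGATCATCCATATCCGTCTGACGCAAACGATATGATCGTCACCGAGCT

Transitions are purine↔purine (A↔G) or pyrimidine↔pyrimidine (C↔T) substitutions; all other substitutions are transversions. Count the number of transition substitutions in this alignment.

5

Differing sites — 6:T/A (Tv); 10:G/A (Ti); 15:A/C (Tv); 17:G/T (Tv); 18:T/C (Ti); 23:A/G (Ti); 25:G/A (Ti); 32:C/A (Tv); 33:A/T (Tv); 34:C/G (Tv); 40:T/C (Ti); 41:C/A (Tv).
Of the 12 differences, 5 transitions and 7 transversions, so the answer is 5.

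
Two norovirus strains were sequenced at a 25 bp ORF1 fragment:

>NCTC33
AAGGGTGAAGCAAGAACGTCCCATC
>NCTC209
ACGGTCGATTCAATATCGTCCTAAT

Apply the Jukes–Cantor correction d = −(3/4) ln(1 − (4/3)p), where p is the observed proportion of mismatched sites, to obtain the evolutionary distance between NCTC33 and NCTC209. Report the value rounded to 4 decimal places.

Mismatches occur at site 2 (A/C), site 5 (G/T), site 6 (T/C), site 9 (A/T), site 10 (G/T), site 14 (G/T), site 16 (A/T), site 22 (C/T), site 24 (T/A), site 25 (C/T).
p = 10/25 = 0.400000.
d = −0.75 · ln(1 − (4/3)·0.400000) = −0.75 · ln(0.466667) = −0.75 · (-0.762139) = 0.5716.

0.5716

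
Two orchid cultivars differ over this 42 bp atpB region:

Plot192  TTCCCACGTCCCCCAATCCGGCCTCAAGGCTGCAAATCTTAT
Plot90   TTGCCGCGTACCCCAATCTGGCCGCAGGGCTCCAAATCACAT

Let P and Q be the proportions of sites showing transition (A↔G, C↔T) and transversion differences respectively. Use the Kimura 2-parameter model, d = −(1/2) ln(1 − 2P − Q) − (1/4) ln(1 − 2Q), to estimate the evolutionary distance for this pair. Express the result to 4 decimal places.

0.2532

The sequences differ at positions 3 (C/G, transversion), 6 (A/G, transition), 10 (C/A, transversion), 19 (C/T, transition), 24 (T/G, transversion), 27 (A/G, transition), 32 (G/C, transversion), 39 (T/A, transversion), 40 (T/C, transition).
Of the 9 differences, 4 transitions and 5 transversions over 42 sites: P = 4/42 = 0.095238, Q = 5/42 = 0.119048.
d = −0.5·ln(0.690476) − 0.25·ln(0.761904) = −0.5·(-0.370374) − 0.25·(-0.271935) = 0.2532.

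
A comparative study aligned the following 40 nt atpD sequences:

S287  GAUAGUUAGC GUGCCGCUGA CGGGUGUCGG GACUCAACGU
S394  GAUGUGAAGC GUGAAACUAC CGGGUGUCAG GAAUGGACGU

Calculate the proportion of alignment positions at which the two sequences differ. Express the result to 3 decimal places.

Mismatches occur at site 4 (A→G), site 5 (G→U), site 6 (U→G), site 7 (U→A), site 14 (C→A), site 15 (C→A), site 16 (G→A), site 19 (G→A), site 20 (A→C), site 29 (G→A), site 33 (C→A), site 35 (C→G), site 36 (A→G).
There are 13 differences over 40 sites, so p = 13/40 = 0.325.

0.325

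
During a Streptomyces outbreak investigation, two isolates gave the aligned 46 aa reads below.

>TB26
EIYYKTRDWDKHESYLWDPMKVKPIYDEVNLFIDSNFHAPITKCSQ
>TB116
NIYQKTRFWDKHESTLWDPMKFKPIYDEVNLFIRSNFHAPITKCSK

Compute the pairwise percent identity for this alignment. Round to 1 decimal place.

Differing sites — 1:E/N; 4:Y/Q; 8:D/F; 15:Y/T; 22:V/F; 34:D/R; 46:Q/K.
39 of the 46 sites match, so the percent identity is 39/46 × 100 = 84.8%.

84.8%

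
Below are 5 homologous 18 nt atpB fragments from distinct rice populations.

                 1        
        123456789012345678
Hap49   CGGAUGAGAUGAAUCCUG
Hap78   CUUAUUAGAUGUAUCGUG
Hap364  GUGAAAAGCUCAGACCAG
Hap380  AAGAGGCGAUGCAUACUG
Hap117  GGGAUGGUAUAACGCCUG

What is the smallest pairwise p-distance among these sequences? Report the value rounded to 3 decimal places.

0.278

Pairwise Hamming distances:
  Hap49 vs Hap78: 5
  Hap49 vs Hap364: 9
  Hap49 vs Hap380: 6
  Hap49 vs Hap117: 6
  Hap78 vs Hap364: 11
  Hap78 vs Hap380: 9
  Hap78 vs Hap117: 11
  Hap364 vs Hap380: 12
  Hap364 vs Hap117: 10
  Hap380 vs Hap117: 10
The smallest is 5 mismatches, between Hap49 and Hap78; p = 5/18 = 0.278.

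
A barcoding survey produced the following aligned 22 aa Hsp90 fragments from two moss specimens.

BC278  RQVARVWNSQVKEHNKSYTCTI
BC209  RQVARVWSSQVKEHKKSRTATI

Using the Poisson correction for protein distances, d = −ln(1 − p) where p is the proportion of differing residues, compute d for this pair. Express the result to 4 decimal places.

0.2007

Differing sites — 8:N/S; 15:N/K; 18:Y/R; 20:C/A.
p = 4/22 = 0.181818.
d = −ln(1 − 0.181818) = −ln(0.818182) = 0.2007.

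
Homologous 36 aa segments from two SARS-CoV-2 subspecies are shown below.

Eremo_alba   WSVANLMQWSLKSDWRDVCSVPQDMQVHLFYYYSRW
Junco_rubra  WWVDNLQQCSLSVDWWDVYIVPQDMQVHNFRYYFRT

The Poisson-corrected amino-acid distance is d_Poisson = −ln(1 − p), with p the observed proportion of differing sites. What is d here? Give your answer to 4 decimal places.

0.4480

Differing sites — 2:S/W; 4:A/D; 7:M/Q; 9:W/C; 12:K/S; 13:S/V; 16:R/W; 19:C/Y; 20:S/I; 29:L/N; 31:Y/R; 34:S/F; 36:W/T.
p = 13/36 = 0.361111.
d = −ln(1 − 0.361111) = −ln(0.638889) = 0.4480.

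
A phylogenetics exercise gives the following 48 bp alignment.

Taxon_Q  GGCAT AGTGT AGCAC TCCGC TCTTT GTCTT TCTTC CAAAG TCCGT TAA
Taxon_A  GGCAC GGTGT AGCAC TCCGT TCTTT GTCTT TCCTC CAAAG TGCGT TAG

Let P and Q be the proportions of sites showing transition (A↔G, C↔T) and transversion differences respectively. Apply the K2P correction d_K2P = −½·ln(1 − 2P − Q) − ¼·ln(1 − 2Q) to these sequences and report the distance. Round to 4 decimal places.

0.1408

The sequences differ at positions 5 (T/C, transition), 6 (A/G, transition), 20 (C/T, transition), 33 (T/C, transition), 42 (C/G, transversion), 48 (A/G, transition).
Of the 6 differences, 5 transitions and 1 transversion over 48 sites: P = 5/48 = 0.104167, Q = 1/48 = 0.020833.
d = −0.5·ln(0.770833) − 0.25·ln(0.958334) = −0.5·(-0.260284) − 0.25·(-0.042559) = 0.1408.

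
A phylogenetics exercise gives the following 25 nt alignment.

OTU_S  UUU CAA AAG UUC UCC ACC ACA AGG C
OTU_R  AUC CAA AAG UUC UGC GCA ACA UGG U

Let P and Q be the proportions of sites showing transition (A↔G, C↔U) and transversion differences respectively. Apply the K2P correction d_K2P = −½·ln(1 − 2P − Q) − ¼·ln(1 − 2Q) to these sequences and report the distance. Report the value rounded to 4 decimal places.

0.3518

The sequences differ at positions 1 (U/A, transversion), 3 (U/C, transition), 14 (C/G, transversion), 16 (A/G, transition), 18 (C/A, transversion), 22 (A/U, transversion), 25 (C/U, transition).
Of the 7 differences, 3 transitions and 4 transversions over 25 sites: P = 3/25 = 0.120000, Q = 4/25 = 0.160000.
d = −0.5·ln(0.600000) − 0.25·ln(0.680000) = −0.5·(-0.510826) − 0.25·(-0.385662) = 0.3518.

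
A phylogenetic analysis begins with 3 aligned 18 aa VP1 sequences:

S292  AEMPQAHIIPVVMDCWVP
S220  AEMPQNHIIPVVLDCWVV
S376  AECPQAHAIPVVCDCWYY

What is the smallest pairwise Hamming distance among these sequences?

Pairwise Hamming distances:
  S292 vs S220: 3
  S292 vs S376: 5
  S220 vs S376: 6
The smallest is 3, between S292 and S220.

3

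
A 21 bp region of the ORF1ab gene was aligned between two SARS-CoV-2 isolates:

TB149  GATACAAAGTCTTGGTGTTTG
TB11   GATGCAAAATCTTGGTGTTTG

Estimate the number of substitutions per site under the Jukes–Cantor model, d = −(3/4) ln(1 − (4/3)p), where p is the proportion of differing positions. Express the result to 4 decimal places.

The sequences differ at positions 4 (A/G), 9 (G/A).
p = 2/21 = 0.095238.
d = −0.75 · ln(1 − (4/3)·0.095238) = −0.75 · ln(0.873016) = −0.75 · (-0.135801) = 0.1019.

0.1019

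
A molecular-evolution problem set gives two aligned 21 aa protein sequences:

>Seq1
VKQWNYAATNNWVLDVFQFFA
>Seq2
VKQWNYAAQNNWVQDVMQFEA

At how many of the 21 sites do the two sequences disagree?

4

Mismatches occur at site 9 (T/Q), site 14 (L/Q), site 17 (F/M), site 20 (F/E).
That gives 4 mismatches out of 21 aligned sites, so the Hamming distance is 4.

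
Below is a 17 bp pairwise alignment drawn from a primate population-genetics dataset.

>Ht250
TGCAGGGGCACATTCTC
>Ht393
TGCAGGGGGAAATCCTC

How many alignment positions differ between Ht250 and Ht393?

The sequences differ at positions 9 (C/G), 11 (C/A), 14 (T/C).
That gives 3 mismatches out of 17 aligned sites, so the Hamming distance is 3.

3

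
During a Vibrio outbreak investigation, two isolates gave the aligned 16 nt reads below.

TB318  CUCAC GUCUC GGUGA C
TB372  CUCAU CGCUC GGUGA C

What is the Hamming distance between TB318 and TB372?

3

Differing sites — 5:C/U; 6:G/C; 7:U/G.
That gives 3 mismatches out of 16 aligned sites, so the Hamming distance is 3.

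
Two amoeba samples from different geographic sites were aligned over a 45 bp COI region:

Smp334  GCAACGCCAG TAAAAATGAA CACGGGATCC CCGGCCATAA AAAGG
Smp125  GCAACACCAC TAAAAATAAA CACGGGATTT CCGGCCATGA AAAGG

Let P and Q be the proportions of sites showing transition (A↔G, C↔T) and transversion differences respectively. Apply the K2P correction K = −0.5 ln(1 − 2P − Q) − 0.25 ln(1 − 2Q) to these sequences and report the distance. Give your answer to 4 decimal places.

The sequences differ at positions 6 (G/A, transition), 10 (G/C, transversion), 18 (G/A, transition), 29 (C/T, transition), 30 (C/T, transition), 39 (A/G, transition).
Of the 6 differences, 5 transitions and 1 transversion over 45 sites: P = 5/45 = 0.111111, Q = 1/45 = 0.022222.
d = −0.5·ln(0.755556) − 0.25·ln(0.955556) = −0.5·(-0.280301) − 0.25·(-0.045462) = 0.1515.

0.1515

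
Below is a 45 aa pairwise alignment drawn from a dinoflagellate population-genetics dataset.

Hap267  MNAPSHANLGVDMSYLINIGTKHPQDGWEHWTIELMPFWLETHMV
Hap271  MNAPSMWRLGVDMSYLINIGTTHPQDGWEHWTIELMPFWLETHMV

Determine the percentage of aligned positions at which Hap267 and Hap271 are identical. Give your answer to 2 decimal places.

91.11%

Mismatches occur at site 6 (H↔M), site 7 (A↔W), site 8 (N↔R), site 22 (K↔T).
41 of the 45 sites match, so the percent identity is 41/45 × 100 = 91.11%.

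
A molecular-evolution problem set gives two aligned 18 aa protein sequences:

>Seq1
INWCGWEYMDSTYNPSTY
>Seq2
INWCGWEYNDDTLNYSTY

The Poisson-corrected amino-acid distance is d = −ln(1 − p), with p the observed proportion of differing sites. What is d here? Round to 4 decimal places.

Mismatches occur at site 9 (M→N), site 11 (S→D), site 13 (Y→L), site 15 (P→Y).
p = 4/18 = 0.222222.
d = −ln(1 − 0.222222) = −ln(0.777778) = 0.2513.

0.2513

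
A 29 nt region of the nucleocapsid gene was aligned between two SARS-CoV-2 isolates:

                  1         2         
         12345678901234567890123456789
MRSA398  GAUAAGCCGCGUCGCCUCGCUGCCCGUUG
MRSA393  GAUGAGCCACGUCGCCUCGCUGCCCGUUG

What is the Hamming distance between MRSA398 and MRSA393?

Differing sites — 4:A/G; 9:G/A.
That gives 2 mismatches out of 29 aligned sites, so the Hamming distance is 2.

2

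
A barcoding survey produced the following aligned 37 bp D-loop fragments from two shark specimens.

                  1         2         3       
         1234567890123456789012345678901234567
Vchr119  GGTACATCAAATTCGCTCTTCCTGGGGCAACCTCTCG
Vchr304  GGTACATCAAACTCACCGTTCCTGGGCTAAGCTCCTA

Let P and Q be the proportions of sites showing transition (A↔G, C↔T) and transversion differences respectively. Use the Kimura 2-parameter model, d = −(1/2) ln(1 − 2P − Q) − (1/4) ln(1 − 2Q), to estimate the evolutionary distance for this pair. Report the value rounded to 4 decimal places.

Differing sites — 12:T/C (Ti); 15:G/A (Ti); 17:T/C (Ti); 18:C/G (Tv); 27:G/C (Tv); 28:C/T (Ti); 31:C/G (Tv); 35:T/C (Ti); 36:C/T (Ti); 37:G/A (Ti).
Of the 10 differences, 7 transitions and 3 transversions over 37 sites: P = 7/37 = 0.189189, Q = 3/37 = 0.081081.
d = −0.5·ln(0.540541) − 0.25·ln(0.837838) = −0.5·(-0.615185) − 0.25·(-0.176931) = 0.3518.

0.3518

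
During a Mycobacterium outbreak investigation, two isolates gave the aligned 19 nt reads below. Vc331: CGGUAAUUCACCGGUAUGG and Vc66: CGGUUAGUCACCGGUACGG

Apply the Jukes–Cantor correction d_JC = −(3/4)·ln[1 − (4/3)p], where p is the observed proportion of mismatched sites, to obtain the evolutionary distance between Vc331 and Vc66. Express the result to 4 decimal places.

0.1773

Mismatches occur at site 5 (A→U), site 7 (U→G), site 17 (U→C).
p = 3/19 = 0.157895.
d = −0.75 · ln(1 − (4/3)·0.157895) = −0.75 · ln(0.789473) = −0.75 · (-0.236390) = 0.1773.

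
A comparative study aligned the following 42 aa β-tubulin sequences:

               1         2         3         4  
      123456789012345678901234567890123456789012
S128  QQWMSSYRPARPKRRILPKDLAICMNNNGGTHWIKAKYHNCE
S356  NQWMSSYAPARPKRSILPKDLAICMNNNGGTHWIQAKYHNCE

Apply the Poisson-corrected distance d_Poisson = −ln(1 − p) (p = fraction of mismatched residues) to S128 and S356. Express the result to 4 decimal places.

Mismatches occur at site 1 (Q→N), site 8 (R→A), site 15 (R→S), site 35 (K→Q).
p = 4/42 = 0.095238.
d = −ln(1 − 0.095238) = −ln(0.904762) = 0.1001.

0.1001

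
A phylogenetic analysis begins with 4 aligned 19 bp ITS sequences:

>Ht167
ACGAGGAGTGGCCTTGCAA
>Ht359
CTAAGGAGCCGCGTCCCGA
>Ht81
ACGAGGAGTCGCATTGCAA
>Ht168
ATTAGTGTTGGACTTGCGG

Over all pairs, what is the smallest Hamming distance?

Pairwise Hamming distances:
  Ht167 vs Ht359: 9
  Ht167 vs Ht81: 2
  Ht167 vs Ht168: 8
  Ht359 vs Ht81: 8
  Ht359 vs Ht168: 12
  Ht81 vs Ht168: 10
The smallest is 2, between Ht167 and Ht81.

2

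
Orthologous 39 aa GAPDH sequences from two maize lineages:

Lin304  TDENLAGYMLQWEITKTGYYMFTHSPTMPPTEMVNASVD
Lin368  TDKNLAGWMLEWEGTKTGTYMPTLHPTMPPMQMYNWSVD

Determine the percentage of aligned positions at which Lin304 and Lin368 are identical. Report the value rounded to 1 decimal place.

69.2%

The sequences differ at positions 3 (E/K), 8 (Y/W), 11 (Q/E), 14 (I/G), 19 (Y/T), 22 (F/P), 24 (H/L), 25 (S/H), 31 (T/M), 32 (E/Q), 34 (V/Y), 36 (A/W).
27 of the 39 sites match, so the percent identity is 27/39 × 100 = 69.2%.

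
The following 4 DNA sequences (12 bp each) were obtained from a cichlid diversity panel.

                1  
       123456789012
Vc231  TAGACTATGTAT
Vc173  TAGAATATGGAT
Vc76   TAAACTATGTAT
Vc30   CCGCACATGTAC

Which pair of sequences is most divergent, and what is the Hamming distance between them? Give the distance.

7

Pairwise Hamming distances:
  Vc231 vs Vc173: 2
  Vc231 vs Vc76: 1
  Vc231 vs Vc30: 6
  Vc173 vs Vc76: 3
  Vc173 vs Vc30: 6
  Vc76 vs Vc30: 7
The largest is 7, between Vc76 and Vc30.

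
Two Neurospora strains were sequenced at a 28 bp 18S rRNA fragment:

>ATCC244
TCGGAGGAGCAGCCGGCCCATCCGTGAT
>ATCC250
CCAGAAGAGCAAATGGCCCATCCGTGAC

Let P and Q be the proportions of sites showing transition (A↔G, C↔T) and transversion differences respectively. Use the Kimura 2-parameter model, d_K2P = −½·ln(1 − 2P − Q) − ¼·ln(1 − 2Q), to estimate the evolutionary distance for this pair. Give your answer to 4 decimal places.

0.3306

Differing sites — 1:T/C (Ti); 3:G/A (Ti); 6:G/A (Ti); 12:G/A (Ti); 13:C/A (Tv); 14:C/T (Ti); 28:T/C (Ti).
Of the 7 differences, 6 transitions and 1 transversion over 28 sites: P = 6/28 = 0.214286, Q = 1/28 = 0.035714.
d = −0.5·ln(0.535714) − 0.25·ln(0.928572) = −0.5·(-0.624155) − 0.25·(-0.074107) = 0.3306.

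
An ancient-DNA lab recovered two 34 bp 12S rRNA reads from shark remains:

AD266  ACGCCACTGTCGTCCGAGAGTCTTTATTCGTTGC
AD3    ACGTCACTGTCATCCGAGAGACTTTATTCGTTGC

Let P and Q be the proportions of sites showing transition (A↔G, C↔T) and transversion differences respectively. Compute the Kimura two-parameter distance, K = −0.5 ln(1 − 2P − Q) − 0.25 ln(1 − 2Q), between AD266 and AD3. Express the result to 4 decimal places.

0.0947

Differing sites — 4:C/T (Ti); 12:G/A (Ti); 21:T/A (Tv).
Of the 3 differences, 2 transitions and 1 transversion over 34 sites: P = 2/34 = 0.058824, Q = 1/34 = 0.029412.
d = −0.5·ln(0.852940) − 0.25·ln(0.941176) = −0.5·(-0.159066) − 0.25·(-0.060625) = 0.0947.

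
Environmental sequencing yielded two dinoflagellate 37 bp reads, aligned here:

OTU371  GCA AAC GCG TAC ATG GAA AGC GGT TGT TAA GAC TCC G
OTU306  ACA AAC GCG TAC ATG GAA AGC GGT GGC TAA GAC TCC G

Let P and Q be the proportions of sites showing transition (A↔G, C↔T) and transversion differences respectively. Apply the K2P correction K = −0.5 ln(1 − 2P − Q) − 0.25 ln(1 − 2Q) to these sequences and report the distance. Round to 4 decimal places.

0.0865

Mismatches occur at site 1 (G/A, transition), site 25 (T/G, transversion), site 27 (T/C, transition).
Of the 3 differences, 2 transitions and 1 transversion over 37 sites: P = 2/37 = 0.054054, Q = 1/37 = 0.027027.
d = −0.5·ln(0.864865) − 0.25·ln(0.945946) = −0.5·(-0.145182) − 0.25·(-0.055570) = 0.0865.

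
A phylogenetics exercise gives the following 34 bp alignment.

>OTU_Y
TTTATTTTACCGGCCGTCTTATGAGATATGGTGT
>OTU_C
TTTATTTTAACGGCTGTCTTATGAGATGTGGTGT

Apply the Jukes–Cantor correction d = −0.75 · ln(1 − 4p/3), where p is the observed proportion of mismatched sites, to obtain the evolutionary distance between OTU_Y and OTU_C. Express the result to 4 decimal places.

The sequences differ at positions 10 (C/A), 15 (C/T), 28 (A/G).
p = 3/34 = 0.088235.
d = −0.75 · ln(1 − (4/3)·0.088235) = −0.75 · ln(0.882353) = −0.75 · (-0.125163) = 0.0939.

0.0939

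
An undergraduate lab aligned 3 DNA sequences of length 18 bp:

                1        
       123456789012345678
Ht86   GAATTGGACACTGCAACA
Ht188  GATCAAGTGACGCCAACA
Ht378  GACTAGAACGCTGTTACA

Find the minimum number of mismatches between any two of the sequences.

Pairwise Hamming distances:
  Ht86 vs Ht188: 8
  Ht86 vs Ht378: 6
  Ht188 vs Ht378: 11
The smallest is 6, between Ht86 and Ht378.

6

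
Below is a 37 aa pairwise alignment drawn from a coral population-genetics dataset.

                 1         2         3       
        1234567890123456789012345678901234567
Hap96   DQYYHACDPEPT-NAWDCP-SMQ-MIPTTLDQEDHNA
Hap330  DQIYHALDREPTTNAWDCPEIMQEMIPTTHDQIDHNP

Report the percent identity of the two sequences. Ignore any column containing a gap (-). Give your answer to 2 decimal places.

79.41%

Excluding the 3 gap columns leaves 34 comparable sites.
Differing sites — 3:Y/I; 7:C/L; 9:P/R; 21:S/I; 30:L/H; 33:E/I; 37:A/P.
27 of the 34 comparable sites match, so the percent identity is 27/34 × 100 = 79.41%.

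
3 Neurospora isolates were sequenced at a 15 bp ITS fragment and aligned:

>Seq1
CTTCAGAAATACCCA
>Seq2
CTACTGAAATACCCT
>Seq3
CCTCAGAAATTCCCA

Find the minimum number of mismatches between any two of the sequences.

2

Pairwise Hamming distances:
  Seq1 vs Seq2: 3
  Seq1 vs Seq3: 2
  Seq2 vs Seq3: 5
The smallest is 2, between Seq1 and Seq3.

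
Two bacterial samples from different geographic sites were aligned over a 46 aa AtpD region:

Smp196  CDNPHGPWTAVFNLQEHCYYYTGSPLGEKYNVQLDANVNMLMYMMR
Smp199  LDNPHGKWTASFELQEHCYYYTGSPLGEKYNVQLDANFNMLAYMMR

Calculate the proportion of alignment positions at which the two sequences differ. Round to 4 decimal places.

0.1304

Differing sites — 1:C/L; 7:P/K; 11:V/S; 13:N/E; 38:V/F; 42:M/A.
There are 6 differences over 46 sites, so p = 6/46 = 0.1304.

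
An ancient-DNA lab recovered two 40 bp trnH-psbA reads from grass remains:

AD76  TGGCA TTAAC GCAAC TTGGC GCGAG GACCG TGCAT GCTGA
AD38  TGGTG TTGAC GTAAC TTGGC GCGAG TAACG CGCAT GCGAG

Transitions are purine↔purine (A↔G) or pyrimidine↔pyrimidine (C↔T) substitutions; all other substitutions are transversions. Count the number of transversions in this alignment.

The sequences differ at positions 4 (C/T, transition), 5 (A/G, transition), 8 (A/G, transition), 12 (C/T, transition), 26 (G/T, transversion), 28 (C/A, transversion), 31 (T/C, transition), 38 (T/G, transversion), 39 (G/A, transition), 40 (A/G, transition).
Of the 10 differences, 7 transitions and 3 transversions, so the answer is 3.

3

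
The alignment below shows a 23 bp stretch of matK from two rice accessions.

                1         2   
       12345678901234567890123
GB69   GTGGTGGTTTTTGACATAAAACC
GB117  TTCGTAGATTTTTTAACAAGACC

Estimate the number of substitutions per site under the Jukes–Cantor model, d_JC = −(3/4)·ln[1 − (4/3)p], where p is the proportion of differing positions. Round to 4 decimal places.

0.5532

Mismatches occur at site 1 (G↔T), site 3 (G↔C), site 6 (G↔A), site 8 (T↔A), site 13 (G↔T), site 14 (A↔T), site 15 (C↔A), site 17 (T↔C), site 20 (A↔G).
p = 9/23 = 0.391304.
d = −0.75 · ln(1 − (4/3)·0.391304) = −0.75 · ln(0.478261) = −0.75 · (-0.737599) = 0.5532.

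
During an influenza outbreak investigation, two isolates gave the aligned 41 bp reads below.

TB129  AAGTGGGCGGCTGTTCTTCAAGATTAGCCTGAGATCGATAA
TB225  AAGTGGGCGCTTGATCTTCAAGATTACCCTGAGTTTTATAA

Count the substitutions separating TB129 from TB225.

7

The sequences differ at positions 10 (G/C), 11 (C/T), 14 (T/A), 27 (G/C), 34 (A/T), 36 (C/T), 37 (G/T).
That gives 7 mismatches out of 41 aligned sites, so the Hamming distance is 7.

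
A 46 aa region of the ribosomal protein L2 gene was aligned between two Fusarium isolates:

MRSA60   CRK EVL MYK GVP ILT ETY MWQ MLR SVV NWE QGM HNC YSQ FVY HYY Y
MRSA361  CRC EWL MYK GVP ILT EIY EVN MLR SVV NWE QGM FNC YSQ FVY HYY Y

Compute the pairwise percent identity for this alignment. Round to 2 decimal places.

Differing sites — 3:K/C; 5:V/W; 17:T/I; 19:M/E; 20:W/V; 21:Q/N; 34:H/F.
39 of the 46 sites match, so the percent identity is 39/46 × 100 = 84.78%.

84.78%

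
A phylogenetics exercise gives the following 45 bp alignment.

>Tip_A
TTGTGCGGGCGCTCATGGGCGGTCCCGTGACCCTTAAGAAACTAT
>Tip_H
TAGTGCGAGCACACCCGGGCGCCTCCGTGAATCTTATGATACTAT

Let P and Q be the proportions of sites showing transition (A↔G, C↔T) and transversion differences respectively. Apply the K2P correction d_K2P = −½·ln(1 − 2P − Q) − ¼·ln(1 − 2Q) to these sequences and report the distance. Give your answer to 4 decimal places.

0.3675

The sequences differ at positions 2 (T/A, transversion), 8 (G/A, transition), 11 (G/A, transition), 13 (T/A, transversion), 15 (A/C, transversion), 16 (T/C, transition), 22 (G/C, transversion), 23 (T/C, transition), 24 (C/T, transition), 31 (C/A, transversion), 32 (C/T, transition), 37 (A/T, transversion), 40 (A/T, transversion).
Of the 13 differences, 6 transitions and 7 transversions over 45 sites: P = 6/45 = 0.133333, Q = 7/45 = 0.155556.
d = −0.5·ln(0.577778) − 0.25·ln(0.688888) = −0.5·(-0.548566) − 0.25·(-0.372677) = 0.3675.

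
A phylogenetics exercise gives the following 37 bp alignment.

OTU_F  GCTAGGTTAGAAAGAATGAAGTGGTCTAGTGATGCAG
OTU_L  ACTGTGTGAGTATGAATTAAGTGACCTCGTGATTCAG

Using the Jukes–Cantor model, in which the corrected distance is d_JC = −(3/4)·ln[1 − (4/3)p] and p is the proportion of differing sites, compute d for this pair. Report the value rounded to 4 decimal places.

The sequences differ at positions 1 (G/A), 4 (A/G), 5 (G/T), 8 (T/G), 11 (A/T), 13 (A/T), 18 (G/T), 24 (G/A), 25 (T/C), 28 (A/C), 34 (G/T).
p = 11/37 = 0.297297.
d = −0.75 · ln(1 − (4/3)·0.297297) = −0.75 · ln(0.603604) = −0.75 · (-0.504837) = 0.3786.

0.3786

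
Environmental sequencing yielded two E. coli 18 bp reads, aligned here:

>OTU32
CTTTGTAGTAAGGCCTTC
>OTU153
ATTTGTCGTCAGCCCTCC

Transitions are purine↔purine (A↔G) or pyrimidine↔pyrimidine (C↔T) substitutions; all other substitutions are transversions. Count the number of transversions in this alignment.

Differing sites — 1:C/A (Tv); 7:A/C (Tv); 10:A/C (Tv); 13:G/C (Tv); 17:T/C (Ti).
Of the 5 differences, 1 transition and 4 transversions, so the answer is 4.

4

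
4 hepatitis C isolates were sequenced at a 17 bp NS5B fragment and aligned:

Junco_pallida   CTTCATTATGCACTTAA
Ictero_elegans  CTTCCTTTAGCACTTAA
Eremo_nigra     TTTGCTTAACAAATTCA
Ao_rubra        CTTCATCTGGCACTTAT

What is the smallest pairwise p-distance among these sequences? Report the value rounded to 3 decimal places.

Pairwise Hamming distances:
  Junco_pallida vs Ictero_elegans: 3
  Junco_pallida vs Eremo_nigra: 8
  Junco_pallida vs Ao_rubra: 4
  Ictero_elegans vs Eremo_nigra: 7
  Ictero_elegans vs Ao_rubra: 4
  Eremo_nigra vs Ao_rubra: 11
The smallest is 3 mismatches, between Junco_pallida and Ictero_elegans; p = 3/17 = 0.176.

0.176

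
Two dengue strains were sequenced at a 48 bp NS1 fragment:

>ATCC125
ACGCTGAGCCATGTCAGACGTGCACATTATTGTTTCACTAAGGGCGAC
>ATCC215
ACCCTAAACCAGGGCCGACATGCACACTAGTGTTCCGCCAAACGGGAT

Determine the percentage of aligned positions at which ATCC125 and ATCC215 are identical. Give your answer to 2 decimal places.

66.67%

Mismatches occur at site 3 (G/C), site 6 (G/A), site 8 (G/A), site 12 (T/G), site 14 (T/G), site 16 (A/C), site 20 (G/A), site 27 (T/C), site 30 (T/G), site 35 (T/C), site 37 (A/G), site 39 (T/C), site 42 (G/A), site 43 (G/C), site 45 (C/G), site 48 (C/T).
32 of the 48 sites match, so the percent identity is 32/48 × 100 = 66.67%.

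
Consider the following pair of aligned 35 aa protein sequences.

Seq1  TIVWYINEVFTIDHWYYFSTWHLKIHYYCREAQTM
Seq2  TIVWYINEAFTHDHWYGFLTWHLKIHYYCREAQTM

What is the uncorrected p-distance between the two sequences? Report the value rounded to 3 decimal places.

0.114

Differing sites — 9:V/A; 12:I/H; 17:Y/G; 19:S/L.
There are 4 differences over 35 sites, so p = 4/35 = 0.114.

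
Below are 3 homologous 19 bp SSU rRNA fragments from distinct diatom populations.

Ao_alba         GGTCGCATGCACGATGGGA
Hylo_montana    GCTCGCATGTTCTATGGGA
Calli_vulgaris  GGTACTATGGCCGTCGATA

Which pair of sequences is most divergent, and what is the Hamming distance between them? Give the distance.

Pairwise Hamming distances:
  Ao_alba vs Hylo_montana: 4
  Ao_alba vs Calli_vulgaris: 9
  Hylo_montana vs Calli_vulgaris: 11
The largest is 11, between Hylo_montana and Calli_vulgaris.

11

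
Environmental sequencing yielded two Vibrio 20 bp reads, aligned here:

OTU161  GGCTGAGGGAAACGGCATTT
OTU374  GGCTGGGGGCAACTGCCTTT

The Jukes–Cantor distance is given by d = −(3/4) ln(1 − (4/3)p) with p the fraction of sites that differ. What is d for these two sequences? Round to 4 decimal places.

Differing sites — 6:A/G; 10:A/C; 14:G/T; 17:A/C.
p = 4/20 = 0.200000.
d = −0.75 · ln(1 − (4/3)·0.200000) = −0.75 · ln(0.733333) = −0.75 · (-0.310155) = 0.2326.

0.2326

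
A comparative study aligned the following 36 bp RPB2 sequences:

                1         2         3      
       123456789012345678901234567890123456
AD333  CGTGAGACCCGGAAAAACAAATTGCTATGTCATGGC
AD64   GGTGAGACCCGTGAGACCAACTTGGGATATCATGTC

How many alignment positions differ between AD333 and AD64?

Differing sites — 1:C/G; 12:G/T; 13:A/G; 15:A/G; 17:A/C; 21:A/C; 25:C/G; 26:T/G; 29:G/A; 35:G/T.
That gives 10 mismatches out of 36 aligned sites, so the Hamming distance is 10.

10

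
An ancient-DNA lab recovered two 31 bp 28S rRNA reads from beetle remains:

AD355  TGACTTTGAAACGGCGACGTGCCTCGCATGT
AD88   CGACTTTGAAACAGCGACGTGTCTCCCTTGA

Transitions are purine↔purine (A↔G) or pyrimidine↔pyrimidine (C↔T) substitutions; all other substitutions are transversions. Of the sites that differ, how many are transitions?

3

Differing sites — 1:T/C (Ti); 13:G/A (Ti); 22:C/T (Ti); 26:G/C (Tv); 28:A/T (Tv); 31:T/A (Tv).
Of the 6 differences, 3 transitions and 3 transversions, so the answer is 3.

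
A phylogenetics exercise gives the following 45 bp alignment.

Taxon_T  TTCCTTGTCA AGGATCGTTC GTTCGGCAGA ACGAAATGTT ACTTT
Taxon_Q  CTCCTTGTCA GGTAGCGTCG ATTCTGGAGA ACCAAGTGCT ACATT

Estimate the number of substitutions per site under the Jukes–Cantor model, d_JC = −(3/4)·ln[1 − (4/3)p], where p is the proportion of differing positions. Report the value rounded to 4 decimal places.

0.3648

Mismatches occur at site 1 (T→C), site 11 (A→G), site 13 (G→T), site 15 (T→G), site 19 (T→C), site 20 (C→G), site 21 (G→A), site 25 (G→T), site 27 (C→G), site 33 (G→C), site 36 (A→G), site 39 (T→C), site 43 (T→A).
p = 13/45 = 0.288889.
d = −0.75 · ln(1 − (4/3)·0.288889) = −0.75 · ln(0.614815) = −0.75 · (-0.486434) = 0.3648.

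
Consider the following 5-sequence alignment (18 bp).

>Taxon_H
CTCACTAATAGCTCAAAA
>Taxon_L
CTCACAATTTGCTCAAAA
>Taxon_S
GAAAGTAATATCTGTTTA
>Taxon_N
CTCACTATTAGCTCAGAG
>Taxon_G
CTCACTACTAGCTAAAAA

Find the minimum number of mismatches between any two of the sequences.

2

Pairwise Hamming distances:
  Taxon_H vs Taxon_L: 3
  Taxon_H vs Taxon_S: 9
  Taxon_H vs Taxon_N: 3
  Taxon_H vs Taxon_G: 2
  Taxon_L vs Taxon_S: 12
  Taxon_L vs Taxon_N: 4
  Taxon_L vs Taxon_G: 4
  Taxon_S vs Taxon_N: 11
  Taxon_S vs Taxon_G: 10
  Taxon_N vs Taxon_G: 4
The smallest is 2, between Taxon_H and Taxon_G.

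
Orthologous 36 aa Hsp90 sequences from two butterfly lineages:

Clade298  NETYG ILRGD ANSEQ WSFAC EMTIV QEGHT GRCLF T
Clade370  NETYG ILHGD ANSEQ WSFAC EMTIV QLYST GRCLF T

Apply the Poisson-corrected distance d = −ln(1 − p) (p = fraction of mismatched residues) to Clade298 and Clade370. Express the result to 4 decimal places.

Mismatches occur at site 8 (R→H), site 27 (E→L), site 28 (G→Y), site 29 (H→S).
p = 4/36 = 0.111111.
d = −ln(1 − 0.111111) = −ln(0.888889) = 0.1178.

0.1178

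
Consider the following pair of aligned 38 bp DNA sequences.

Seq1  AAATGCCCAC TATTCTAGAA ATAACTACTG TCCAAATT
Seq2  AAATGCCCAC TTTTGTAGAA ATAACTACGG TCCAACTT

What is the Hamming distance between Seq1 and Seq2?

4

Differing sites — 12:A/T; 15:C/G; 29:T/G; 36:A/C.
That gives 4 mismatches out of 38 aligned sites, so the Hamming distance is 4.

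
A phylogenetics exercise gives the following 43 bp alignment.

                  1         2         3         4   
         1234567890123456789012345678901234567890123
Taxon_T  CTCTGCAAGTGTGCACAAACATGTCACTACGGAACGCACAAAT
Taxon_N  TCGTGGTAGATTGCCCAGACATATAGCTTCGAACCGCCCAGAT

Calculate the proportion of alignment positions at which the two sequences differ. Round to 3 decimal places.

0.395

The sequences differ at positions 1 (C/T), 2 (T/C), 3 (C/G), 6 (C/G), 7 (A/T), 10 (T/A), 11 (G/T), 15 (A/C), 18 (A/G), 23 (G/A), 25 (C/A), 26 (A/G), 29 (A/T), 32 (G/A), 34 (A/C), 38 (A/C), 41 (A/G).
There are 17 differences over 43 sites, so p = 17/43 = 0.395.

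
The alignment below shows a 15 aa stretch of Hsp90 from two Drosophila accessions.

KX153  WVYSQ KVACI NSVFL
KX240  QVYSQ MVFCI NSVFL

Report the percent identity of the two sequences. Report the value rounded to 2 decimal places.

80.00%

Mismatches occur at site 1 (W↔Q), site 6 (K↔M), site 8 (A↔F).
12 of the 15 sites match, so the percent identity is 12/15 × 100 = 80.00%.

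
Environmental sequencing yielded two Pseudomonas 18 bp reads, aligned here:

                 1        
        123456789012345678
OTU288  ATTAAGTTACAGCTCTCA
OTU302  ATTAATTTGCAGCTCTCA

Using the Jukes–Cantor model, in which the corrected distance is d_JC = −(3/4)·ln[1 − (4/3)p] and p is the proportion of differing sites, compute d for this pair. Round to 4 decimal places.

0.1203

The sequences differ at positions 6 (G/T), 9 (A/G).
p = 2/18 = 0.111111.
d = −0.75 · ln(1 − (4/3)·0.111111) = −0.75 · ln(0.851852) = −0.75 · (-0.160342) = 0.1203.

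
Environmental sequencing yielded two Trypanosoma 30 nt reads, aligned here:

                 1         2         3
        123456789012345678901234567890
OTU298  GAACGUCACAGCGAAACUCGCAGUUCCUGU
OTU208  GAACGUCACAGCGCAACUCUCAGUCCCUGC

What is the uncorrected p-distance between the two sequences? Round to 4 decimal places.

0.1333

Differing sites — 14:A/C; 20:G/U; 25:U/C; 30:U/C.
There are 4 differences over 30 sites, so p = 4/30 = 0.1333.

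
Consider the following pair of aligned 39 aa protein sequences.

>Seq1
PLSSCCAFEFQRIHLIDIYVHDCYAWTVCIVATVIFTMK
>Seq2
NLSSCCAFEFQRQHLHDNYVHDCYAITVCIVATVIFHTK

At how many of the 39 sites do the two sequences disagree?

Differing sites — 1:P/N; 13:I/Q; 16:I/H; 18:I/N; 26:W/I; 37:T/H; 38:M/T.
That gives 7 mismatches out of 39 aligned sites, so the Hamming distance is 7.

7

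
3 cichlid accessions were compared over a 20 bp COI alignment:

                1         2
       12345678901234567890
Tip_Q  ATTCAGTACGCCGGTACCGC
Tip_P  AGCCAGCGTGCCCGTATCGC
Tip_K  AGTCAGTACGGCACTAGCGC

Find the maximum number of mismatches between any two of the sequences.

Pairwise Hamming distances:
  Tip_Q vs Tip_P: 7
  Tip_Q vs Tip_K: 5
  Tip_P vs Tip_K: 8
The largest is 8, between Tip_P and Tip_K.

8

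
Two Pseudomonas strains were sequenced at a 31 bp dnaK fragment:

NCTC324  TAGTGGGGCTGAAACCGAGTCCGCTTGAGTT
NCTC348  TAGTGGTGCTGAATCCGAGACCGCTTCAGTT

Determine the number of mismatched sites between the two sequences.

4

Mismatches occur at site 7 (G/T), site 14 (A/T), site 20 (T/A), site 27 (G/C).
That gives 4 mismatches out of 31 aligned sites, so the Hamming distance is 4.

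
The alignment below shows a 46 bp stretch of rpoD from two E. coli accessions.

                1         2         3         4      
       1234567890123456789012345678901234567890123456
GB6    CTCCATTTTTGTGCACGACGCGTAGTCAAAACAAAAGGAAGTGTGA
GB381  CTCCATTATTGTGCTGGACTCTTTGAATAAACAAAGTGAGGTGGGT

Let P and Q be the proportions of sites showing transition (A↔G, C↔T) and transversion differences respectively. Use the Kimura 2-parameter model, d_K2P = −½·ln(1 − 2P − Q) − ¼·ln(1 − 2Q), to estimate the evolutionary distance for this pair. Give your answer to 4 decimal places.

Differing sites — 8:T/A (Tv); 15:A/T (Tv); 16:C/G (Tv); 20:G/T (Tv); 22:G/T (Tv); 24:A/T (Tv); 26:T/A (Tv); 27:C/A (Tv); 28:A/T (Tv); 36:A/G (Ti); 37:G/T (Tv); 40:A/G (Ti); 44:T/G (Tv); 46:A/T (Tv).
Of the 14 differences, 2 transitions and 12 transversions over 46 sites: P = 2/46 = 0.043478, Q = 12/46 = 0.260870.
d = −0.5·ln(0.652174) − 0.25·ln(0.478260) = −0.5·(-0.427444) − 0.25·(-0.737601) = 0.3981.

0.3981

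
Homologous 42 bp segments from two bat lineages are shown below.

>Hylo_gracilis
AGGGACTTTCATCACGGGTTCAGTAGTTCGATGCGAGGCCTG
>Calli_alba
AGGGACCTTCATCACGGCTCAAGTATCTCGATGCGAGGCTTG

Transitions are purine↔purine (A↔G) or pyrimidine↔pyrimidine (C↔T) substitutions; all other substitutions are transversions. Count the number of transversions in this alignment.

The sequences differ at positions 7 (T/C, transition), 18 (G/C, transversion), 20 (T/C, transition), 21 (C/A, transversion), 26 (G/T, transversion), 27 (T/C, transition), 40 (C/T, transition).
Of the 7 differences, 4 transitions and 3 transversions, so the answer is 3.

3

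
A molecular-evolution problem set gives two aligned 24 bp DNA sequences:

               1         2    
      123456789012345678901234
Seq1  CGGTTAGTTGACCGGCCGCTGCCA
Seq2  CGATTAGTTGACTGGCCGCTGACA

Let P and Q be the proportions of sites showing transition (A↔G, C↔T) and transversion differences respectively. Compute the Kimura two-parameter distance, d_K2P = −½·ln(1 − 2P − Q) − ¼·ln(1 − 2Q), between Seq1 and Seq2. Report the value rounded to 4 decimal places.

0.1386

Mismatches occur at site 3 (G/A, transition), site 13 (C/T, transition), site 22 (C/A, transversion).
Of the 3 differences, 2 transitions and 1 transversion over 24 sites: P = 2/24 = 0.083333, Q = 1/24 = 0.041667.
d = −0.5·ln(0.791667) − 0.25·ln(0.916666) = −0.5·(-0.233614) − 0.25·(-0.087012) = 0.1386.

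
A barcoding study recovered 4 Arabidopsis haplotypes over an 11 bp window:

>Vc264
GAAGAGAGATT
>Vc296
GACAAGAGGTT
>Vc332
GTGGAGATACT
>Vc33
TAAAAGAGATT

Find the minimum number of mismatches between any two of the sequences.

Pairwise Hamming distances:
  Vc264 vs Vc296: 3
  Vc264 vs Vc332: 4
  Vc264 vs Vc33: 2
  Vc296 vs Vc332: 6
  Vc296 vs Vc33: 3
  Vc332 vs Vc33: 6
The smallest is 2, between Vc264 and Vc33.

2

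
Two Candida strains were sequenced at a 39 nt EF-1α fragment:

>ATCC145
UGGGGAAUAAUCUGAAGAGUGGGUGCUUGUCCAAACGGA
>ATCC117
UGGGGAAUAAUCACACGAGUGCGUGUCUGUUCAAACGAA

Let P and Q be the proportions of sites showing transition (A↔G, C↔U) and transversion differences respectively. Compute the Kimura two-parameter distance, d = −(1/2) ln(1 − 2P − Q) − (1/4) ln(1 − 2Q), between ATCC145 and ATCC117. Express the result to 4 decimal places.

Mismatches occur at site 13 (U/A, transversion), site 14 (G/C, transversion), site 16 (A/C, transversion), site 22 (G/C, transversion), site 26 (C/U, transition), site 27 (U/C, transition), site 31 (C/U, transition), site 38 (G/A, transition).
Of the 8 differences, 4 transitions and 4 transversions over 39 sites: P = 4/39 = 0.102564, Q = 4/39 = 0.102564.
d = −0.5·ln(0.692308) − 0.25·ln(0.794872) = −0.5·(-0.367724) − 0.25·(-0.229574) = 0.2413.

0.2413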